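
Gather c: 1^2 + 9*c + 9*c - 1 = 18*c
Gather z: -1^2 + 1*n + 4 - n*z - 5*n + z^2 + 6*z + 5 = -4*n + z^2 + z*(6 - n) + 8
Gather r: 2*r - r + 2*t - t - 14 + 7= r + t - 7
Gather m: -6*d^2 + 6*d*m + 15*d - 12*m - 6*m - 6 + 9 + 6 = -6*d^2 + 15*d + m*(6*d - 18) + 9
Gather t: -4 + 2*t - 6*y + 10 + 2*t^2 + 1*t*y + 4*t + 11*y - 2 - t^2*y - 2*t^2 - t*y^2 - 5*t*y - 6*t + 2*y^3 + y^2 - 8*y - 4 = -t^2*y + t*(-y^2 - 4*y) + 2*y^3 + y^2 - 3*y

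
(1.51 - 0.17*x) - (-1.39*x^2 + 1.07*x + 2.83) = 1.39*x^2 - 1.24*x - 1.32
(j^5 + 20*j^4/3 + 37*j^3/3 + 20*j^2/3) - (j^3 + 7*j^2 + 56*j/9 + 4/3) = j^5 + 20*j^4/3 + 34*j^3/3 - j^2/3 - 56*j/9 - 4/3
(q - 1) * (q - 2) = q^2 - 3*q + 2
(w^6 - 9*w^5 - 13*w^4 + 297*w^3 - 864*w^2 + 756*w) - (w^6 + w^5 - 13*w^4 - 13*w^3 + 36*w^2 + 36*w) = -10*w^5 + 310*w^3 - 900*w^2 + 720*w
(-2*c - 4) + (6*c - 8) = 4*c - 12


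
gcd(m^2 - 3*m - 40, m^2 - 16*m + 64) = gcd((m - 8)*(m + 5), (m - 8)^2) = m - 8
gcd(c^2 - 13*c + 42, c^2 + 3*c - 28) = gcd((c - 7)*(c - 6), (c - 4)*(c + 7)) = 1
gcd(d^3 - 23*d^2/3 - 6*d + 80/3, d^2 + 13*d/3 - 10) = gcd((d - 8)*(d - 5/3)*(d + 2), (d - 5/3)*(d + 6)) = d - 5/3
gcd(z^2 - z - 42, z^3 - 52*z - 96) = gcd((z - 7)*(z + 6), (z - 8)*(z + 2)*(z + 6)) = z + 6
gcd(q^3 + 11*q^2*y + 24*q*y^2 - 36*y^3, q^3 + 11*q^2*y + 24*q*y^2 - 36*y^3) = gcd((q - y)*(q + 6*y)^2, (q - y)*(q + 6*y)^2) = -q^3 - 11*q^2*y - 24*q*y^2 + 36*y^3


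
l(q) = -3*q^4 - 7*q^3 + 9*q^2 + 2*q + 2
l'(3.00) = -457.00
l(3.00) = -343.00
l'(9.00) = -10285.00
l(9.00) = -24037.00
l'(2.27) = -205.72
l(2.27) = -108.62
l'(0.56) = 3.39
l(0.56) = 4.42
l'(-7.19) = 3247.30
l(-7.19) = -4962.71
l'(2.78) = -368.08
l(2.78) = -252.46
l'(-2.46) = 9.28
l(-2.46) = 45.89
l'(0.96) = -10.69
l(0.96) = 3.47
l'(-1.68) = -30.61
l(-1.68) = 33.34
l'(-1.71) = -30.18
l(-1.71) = 34.25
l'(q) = -12*q^3 - 21*q^2 + 18*q + 2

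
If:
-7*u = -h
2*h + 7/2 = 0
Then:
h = -7/4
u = -1/4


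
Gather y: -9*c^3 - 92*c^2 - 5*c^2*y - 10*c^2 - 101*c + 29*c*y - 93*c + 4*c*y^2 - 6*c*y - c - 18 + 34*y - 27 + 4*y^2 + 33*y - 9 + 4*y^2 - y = -9*c^3 - 102*c^2 - 195*c + y^2*(4*c + 8) + y*(-5*c^2 + 23*c + 66) - 54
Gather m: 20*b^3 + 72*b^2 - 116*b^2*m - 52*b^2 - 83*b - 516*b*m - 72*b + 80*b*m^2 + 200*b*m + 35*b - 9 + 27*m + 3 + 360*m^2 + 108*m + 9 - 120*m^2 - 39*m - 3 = 20*b^3 + 20*b^2 - 120*b + m^2*(80*b + 240) + m*(-116*b^2 - 316*b + 96)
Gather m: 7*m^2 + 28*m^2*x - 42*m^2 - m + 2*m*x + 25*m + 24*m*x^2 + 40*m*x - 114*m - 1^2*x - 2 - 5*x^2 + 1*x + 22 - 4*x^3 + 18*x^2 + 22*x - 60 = m^2*(28*x - 35) + m*(24*x^2 + 42*x - 90) - 4*x^3 + 13*x^2 + 22*x - 40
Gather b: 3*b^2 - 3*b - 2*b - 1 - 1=3*b^2 - 5*b - 2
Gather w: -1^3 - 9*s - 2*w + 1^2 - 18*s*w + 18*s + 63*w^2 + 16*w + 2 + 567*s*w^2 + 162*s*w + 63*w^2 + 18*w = 9*s + w^2*(567*s + 126) + w*(144*s + 32) + 2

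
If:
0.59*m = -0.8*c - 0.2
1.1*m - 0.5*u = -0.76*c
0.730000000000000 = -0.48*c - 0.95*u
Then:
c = 0.02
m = -0.37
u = -0.78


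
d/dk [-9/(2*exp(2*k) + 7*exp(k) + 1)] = (36*exp(k) + 63)*exp(k)/(2*exp(2*k) + 7*exp(k) + 1)^2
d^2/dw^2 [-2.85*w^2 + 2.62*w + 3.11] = -5.70000000000000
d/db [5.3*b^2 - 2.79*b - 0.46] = 10.6*b - 2.79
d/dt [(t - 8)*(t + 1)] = 2*t - 7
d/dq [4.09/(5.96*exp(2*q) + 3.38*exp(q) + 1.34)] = (-48.7528*exp(q) - 13.8242)*exp(q)/(5.96*exp(2*q) + 3.38*exp(q) + 1.34)^2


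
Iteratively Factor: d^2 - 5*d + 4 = (d - 1)*(d - 4)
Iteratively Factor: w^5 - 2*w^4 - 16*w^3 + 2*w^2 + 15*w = (w + 1)*(w^4 - 3*w^3 - 13*w^2 + 15*w) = w*(w + 1)*(w^3 - 3*w^2 - 13*w + 15) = w*(w - 5)*(w + 1)*(w^2 + 2*w - 3) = w*(w - 5)*(w + 1)*(w + 3)*(w - 1)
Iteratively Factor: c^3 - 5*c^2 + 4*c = (c)*(c^2 - 5*c + 4) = c*(c - 1)*(c - 4)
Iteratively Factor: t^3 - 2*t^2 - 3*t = (t + 1)*(t^2 - 3*t) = (t - 3)*(t + 1)*(t)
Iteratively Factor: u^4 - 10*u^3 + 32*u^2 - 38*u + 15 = (u - 3)*(u^3 - 7*u^2 + 11*u - 5) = (u - 3)*(u - 1)*(u^2 - 6*u + 5) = (u - 3)*(u - 1)^2*(u - 5)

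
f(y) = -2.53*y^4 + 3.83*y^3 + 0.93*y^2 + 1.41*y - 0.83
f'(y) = -10.12*y^3 + 11.49*y^2 + 1.86*y + 1.41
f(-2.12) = -87.24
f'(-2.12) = 145.53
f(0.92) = 2.42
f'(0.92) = 4.97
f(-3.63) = -616.18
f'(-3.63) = 630.12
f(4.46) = -637.32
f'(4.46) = -659.55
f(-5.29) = -2530.51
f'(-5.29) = 1811.23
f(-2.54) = -166.48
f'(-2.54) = 236.65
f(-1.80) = -49.25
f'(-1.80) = 94.31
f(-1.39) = -20.72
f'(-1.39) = 48.20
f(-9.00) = -19329.59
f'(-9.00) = 8292.84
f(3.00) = -89.75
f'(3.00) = -162.84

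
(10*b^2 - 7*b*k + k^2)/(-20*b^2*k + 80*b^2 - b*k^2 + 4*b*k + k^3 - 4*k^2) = (-2*b + k)/(4*b*k - 16*b + k^2 - 4*k)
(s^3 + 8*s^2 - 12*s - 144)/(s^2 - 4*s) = s + 12 + 36/s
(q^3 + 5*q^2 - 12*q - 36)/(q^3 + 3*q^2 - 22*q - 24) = (q^2 - q - 6)/(q^2 - 3*q - 4)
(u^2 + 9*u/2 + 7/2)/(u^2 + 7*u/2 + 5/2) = (2*u + 7)/(2*u + 5)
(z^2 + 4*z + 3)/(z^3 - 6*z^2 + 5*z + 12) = (z + 3)/(z^2 - 7*z + 12)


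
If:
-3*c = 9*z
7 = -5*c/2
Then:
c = -14/5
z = 14/15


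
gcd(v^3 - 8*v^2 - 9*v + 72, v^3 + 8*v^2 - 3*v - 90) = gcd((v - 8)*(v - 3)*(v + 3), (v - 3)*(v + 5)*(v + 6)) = v - 3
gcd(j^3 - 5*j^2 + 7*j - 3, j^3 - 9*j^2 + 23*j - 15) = j^2 - 4*j + 3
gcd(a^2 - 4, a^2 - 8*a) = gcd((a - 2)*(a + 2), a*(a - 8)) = 1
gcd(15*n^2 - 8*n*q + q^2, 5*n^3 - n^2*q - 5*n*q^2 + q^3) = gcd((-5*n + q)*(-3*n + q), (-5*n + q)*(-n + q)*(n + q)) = -5*n + q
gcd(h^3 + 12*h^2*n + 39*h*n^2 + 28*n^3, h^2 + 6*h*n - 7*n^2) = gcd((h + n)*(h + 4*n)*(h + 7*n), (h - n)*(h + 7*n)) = h + 7*n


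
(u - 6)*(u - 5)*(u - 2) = u^3 - 13*u^2 + 52*u - 60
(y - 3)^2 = y^2 - 6*y + 9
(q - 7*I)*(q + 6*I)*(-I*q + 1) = -I*q^3 - 43*I*q + 42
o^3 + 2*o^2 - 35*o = o*(o - 5)*(o + 7)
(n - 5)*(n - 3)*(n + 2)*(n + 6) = n^4 - 37*n^2 + 24*n + 180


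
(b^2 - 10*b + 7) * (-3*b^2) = -3*b^4 + 30*b^3 - 21*b^2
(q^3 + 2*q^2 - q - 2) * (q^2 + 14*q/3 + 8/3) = q^5 + 20*q^4/3 + 11*q^3 - 4*q^2/3 - 12*q - 16/3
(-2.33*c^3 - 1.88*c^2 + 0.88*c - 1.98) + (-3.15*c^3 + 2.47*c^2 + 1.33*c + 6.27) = -5.48*c^3 + 0.59*c^2 + 2.21*c + 4.29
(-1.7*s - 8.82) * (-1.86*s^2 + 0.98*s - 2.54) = 3.162*s^3 + 14.7392*s^2 - 4.3256*s + 22.4028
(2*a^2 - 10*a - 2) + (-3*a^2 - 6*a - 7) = -a^2 - 16*a - 9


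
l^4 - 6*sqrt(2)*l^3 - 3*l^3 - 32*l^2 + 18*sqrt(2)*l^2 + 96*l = l*(l - 3)*(l - 8*sqrt(2))*(l + 2*sqrt(2))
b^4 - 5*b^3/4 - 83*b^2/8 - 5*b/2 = b*(b - 4)*(b + 1/4)*(b + 5/2)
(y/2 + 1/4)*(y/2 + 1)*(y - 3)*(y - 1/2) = y^4/4 - y^3/4 - 25*y^2/16 + y/16 + 3/8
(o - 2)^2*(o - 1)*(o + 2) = o^4 - 3*o^3 - 2*o^2 + 12*o - 8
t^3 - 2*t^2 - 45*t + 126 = (t - 6)*(t - 3)*(t + 7)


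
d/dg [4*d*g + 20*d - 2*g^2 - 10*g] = 4*d - 4*g - 10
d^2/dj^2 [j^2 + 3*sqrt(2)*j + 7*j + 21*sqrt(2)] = 2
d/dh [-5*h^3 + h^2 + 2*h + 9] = -15*h^2 + 2*h + 2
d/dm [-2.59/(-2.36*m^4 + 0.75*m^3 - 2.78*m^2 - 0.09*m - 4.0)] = (-24.4496*m^3 + 5.8275*m^2 - 14.4004*m - 0.2331)/(2.36*m^4 - 0.75*m^3 + 2.78*m^2 + 0.09*m + 4.0)^2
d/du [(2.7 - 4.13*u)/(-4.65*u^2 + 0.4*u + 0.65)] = (-19.2045*u^2 + 25.11*u - 3.7645)/(21.6225*u^4 - 3.72*u^3 - 5.885*u^2 + 0.52*u + 0.4225)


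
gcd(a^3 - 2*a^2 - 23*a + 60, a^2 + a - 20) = a^2 + a - 20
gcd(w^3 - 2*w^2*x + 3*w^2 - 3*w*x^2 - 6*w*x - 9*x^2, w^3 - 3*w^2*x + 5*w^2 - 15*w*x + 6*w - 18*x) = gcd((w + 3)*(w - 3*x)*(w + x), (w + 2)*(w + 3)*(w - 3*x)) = -w^2 + 3*w*x - 3*w + 9*x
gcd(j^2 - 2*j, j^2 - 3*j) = j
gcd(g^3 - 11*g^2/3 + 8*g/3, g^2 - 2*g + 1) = g - 1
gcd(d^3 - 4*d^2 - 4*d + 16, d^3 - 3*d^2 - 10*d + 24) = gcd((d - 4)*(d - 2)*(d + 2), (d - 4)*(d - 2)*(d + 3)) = d^2 - 6*d + 8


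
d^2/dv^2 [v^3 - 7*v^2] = 6*v - 14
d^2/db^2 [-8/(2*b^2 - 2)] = 8*(-3*b^2 - 1)/(b^2 - 1)^3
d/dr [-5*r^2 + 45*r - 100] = 45 - 10*r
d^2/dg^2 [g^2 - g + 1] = 2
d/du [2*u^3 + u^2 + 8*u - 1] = 6*u^2 + 2*u + 8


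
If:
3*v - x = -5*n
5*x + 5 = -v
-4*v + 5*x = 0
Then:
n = 11/25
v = -1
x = -4/5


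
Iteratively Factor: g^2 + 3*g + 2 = (g + 2)*(g + 1)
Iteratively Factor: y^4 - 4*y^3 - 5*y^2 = (y)*(y^3 - 4*y^2 - 5*y) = y*(y - 5)*(y^2 + y) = y^2*(y - 5)*(y + 1)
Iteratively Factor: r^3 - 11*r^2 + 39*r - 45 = (r - 3)*(r^2 - 8*r + 15) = (r - 3)^2*(r - 5)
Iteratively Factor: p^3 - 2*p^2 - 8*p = (p + 2)*(p^2 - 4*p) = p*(p + 2)*(p - 4)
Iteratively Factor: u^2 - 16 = (u + 4)*(u - 4)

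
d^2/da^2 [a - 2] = 0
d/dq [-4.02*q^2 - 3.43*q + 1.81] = -8.04*q - 3.43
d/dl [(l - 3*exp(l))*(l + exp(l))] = -2*l*exp(l) + 2*l - 6*exp(2*l) - 2*exp(l)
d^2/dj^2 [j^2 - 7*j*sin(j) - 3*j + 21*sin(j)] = 7*j*sin(j) - 21*sin(j) - 14*cos(j) + 2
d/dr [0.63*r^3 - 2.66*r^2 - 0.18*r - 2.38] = 1.89*r^2 - 5.32*r - 0.18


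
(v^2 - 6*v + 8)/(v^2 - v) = (v^2 - 6*v + 8)/(v*(v - 1))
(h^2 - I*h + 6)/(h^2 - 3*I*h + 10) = (h - 3*I)/(h - 5*I)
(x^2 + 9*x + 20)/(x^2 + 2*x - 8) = (x + 5)/(x - 2)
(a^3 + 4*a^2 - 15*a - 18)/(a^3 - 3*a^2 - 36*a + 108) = (a + 1)/(a - 6)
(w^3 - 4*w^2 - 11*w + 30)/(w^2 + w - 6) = w - 5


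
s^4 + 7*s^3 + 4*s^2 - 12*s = s*(s - 1)*(s + 2)*(s + 6)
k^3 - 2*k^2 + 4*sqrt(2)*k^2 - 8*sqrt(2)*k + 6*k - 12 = (k - 2)*(k + sqrt(2))*(k + 3*sqrt(2))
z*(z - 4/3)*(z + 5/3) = z^3 + z^2/3 - 20*z/9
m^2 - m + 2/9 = (m - 2/3)*(m - 1/3)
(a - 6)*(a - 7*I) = a^2 - 6*a - 7*I*a + 42*I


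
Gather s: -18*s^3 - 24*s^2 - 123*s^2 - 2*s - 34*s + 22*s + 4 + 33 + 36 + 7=-18*s^3 - 147*s^2 - 14*s + 80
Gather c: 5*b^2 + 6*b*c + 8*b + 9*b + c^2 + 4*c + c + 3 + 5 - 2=5*b^2 + 17*b + c^2 + c*(6*b + 5) + 6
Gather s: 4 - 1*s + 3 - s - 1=6 - 2*s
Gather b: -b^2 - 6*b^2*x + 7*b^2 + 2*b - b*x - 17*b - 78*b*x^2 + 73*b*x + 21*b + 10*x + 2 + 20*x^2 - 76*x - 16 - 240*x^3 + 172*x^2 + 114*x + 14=b^2*(6 - 6*x) + b*(-78*x^2 + 72*x + 6) - 240*x^3 + 192*x^2 + 48*x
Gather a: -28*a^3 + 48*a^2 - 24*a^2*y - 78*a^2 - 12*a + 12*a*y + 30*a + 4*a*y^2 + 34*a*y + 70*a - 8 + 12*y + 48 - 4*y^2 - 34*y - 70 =-28*a^3 + a^2*(-24*y - 30) + a*(4*y^2 + 46*y + 88) - 4*y^2 - 22*y - 30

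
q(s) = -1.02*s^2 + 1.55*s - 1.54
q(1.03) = -1.03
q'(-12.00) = 26.03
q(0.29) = -1.18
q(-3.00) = -15.37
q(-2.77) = -13.66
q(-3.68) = -21.06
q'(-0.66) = 2.90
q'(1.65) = -1.82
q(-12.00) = -167.02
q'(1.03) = -0.55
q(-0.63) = -2.92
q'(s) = 1.55 - 2.04*s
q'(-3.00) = 7.67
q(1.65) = -1.76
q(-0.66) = -3.01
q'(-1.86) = 5.34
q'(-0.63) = 2.84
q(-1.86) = -7.95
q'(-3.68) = 9.06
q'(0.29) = 0.96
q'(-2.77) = 7.20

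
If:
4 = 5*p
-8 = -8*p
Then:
No Solution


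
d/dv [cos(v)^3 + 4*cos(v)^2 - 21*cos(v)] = (-3*cos(v)^2 - 8*cos(v) + 21)*sin(v)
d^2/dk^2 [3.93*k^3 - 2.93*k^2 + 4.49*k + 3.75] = 23.58*k - 5.86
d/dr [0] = 0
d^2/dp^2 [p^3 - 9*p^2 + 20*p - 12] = 6*p - 18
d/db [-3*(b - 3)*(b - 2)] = 15 - 6*b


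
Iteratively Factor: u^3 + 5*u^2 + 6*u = (u + 3)*(u^2 + 2*u) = u*(u + 3)*(u + 2)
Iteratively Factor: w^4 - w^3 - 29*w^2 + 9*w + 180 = (w + 4)*(w^3 - 5*w^2 - 9*w + 45) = (w + 3)*(w + 4)*(w^2 - 8*w + 15) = (w - 5)*(w + 3)*(w + 4)*(w - 3)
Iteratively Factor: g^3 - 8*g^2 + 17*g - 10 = (g - 2)*(g^2 - 6*g + 5) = (g - 2)*(g - 1)*(g - 5)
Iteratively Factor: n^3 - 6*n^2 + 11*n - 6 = (n - 2)*(n^2 - 4*n + 3) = (n - 3)*(n - 2)*(n - 1)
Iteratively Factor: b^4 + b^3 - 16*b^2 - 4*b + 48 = (b - 3)*(b^3 + 4*b^2 - 4*b - 16) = (b - 3)*(b + 4)*(b^2 - 4) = (b - 3)*(b - 2)*(b + 4)*(b + 2)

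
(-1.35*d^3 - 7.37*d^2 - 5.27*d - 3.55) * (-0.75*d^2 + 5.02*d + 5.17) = 1.0125*d^5 - 1.2495*d^4 - 40.0244*d^3 - 61.8958*d^2 - 45.0669*d - 18.3535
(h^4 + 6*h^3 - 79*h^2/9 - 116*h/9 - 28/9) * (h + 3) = h^5 + 9*h^4 + 83*h^3/9 - 353*h^2/9 - 376*h/9 - 28/3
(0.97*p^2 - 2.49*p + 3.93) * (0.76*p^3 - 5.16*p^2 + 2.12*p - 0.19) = 0.7372*p^5 - 6.8976*p^4 + 17.8916*p^3 - 25.7419*p^2 + 8.8047*p - 0.7467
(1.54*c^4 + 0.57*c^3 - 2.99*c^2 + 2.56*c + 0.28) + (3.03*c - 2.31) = 1.54*c^4 + 0.57*c^3 - 2.99*c^2 + 5.59*c - 2.03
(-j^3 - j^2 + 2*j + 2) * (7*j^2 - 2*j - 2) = -7*j^5 - 5*j^4 + 18*j^3 + 12*j^2 - 8*j - 4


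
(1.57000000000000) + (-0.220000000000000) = 1.35000000000000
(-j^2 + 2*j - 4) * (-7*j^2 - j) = 7*j^4 - 13*j^3 + 26*j^2 + 4*j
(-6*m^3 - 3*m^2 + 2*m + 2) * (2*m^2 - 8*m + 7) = -12*m^5 + 42*m^4 - 14*m^3 - 33*m^2 - 2*m + 14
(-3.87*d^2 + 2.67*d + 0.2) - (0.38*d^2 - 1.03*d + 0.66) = -4.25*d^2 + 3.7*d - 0.46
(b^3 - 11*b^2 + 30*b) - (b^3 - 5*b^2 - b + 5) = -6*b^2 + 31*b - 5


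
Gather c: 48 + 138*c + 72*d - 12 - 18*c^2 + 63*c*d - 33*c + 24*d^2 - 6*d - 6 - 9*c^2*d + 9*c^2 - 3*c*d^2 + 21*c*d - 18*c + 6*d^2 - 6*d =c^2*(-9*d - 9) + c*(-3*d^2 + 84*d + 87) + 30*d^2 + 60*d + 30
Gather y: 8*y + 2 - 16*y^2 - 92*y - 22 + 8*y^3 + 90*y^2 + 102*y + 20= 8*y^3 + 74*y^2 + 18*y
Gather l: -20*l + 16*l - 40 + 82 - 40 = 2 - 4*l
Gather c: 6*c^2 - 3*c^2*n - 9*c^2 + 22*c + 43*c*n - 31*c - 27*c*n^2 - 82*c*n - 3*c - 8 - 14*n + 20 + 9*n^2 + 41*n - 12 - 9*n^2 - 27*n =c^2*(-3*n - 3) + c*(-27*n^2 - 39*n - 12)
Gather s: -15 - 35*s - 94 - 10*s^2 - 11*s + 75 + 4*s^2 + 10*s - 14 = -6*s^2 - 36*s - 48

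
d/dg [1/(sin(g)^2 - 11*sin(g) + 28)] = (11 - 2*sin(g))*cos(g)/(sin(g)^2 - 11*sin(g) + 28)^2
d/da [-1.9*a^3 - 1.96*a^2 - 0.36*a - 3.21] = -5.7*a^2 - 3.92*a - 0.36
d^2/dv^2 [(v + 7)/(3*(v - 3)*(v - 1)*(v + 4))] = 2*(3*v^5 + 42*v^4 + 13*v^3 - 345*v^2 - 252*v + 1339)/(3*(v^9 - 39*v^7 + 36*v^6 + 507*v^5 - 936*v^4 - 1765*v^3 + 6084*v^2 - 5616*v + 1728))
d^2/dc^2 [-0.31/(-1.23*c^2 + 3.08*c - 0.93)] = (-0.937998*c^2 + 2.348808*c + 0.31*(2.46*c - 3.08)*(4.92*c - 6.16) - 0.709218)/(1.23*c^2 - 3.08*c + 0.93)^3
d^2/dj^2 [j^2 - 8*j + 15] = 2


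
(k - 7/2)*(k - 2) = k^2 - 11*k/2 + 7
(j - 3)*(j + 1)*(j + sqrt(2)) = j^3 - 2*j^2 + sqrt(2)*j^2 - 3*j - 2*sqrt(2)*j - 3*sqrt(2)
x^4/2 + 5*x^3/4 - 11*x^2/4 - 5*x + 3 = (x/2 + 1)*(x - 2)*(x - 1/2)*(x + 3)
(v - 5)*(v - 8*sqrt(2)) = v^2 - 8*sqrt(2)*v - 5*v + 40*sqrt(2)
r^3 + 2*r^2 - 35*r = r*(r - 5)*(r + 7)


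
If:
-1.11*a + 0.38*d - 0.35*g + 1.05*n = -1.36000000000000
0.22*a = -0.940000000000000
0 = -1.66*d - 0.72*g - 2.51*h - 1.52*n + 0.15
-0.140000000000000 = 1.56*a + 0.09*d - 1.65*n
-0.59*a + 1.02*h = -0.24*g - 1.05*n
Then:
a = -4.27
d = 0.81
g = 6.58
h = 0.01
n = -3.91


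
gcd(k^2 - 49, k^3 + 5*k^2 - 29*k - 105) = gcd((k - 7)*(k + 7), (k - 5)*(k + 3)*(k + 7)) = k + 7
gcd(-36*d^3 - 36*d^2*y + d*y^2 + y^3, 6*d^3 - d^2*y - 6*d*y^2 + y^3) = -6*d^2 - 5*d*y + y^2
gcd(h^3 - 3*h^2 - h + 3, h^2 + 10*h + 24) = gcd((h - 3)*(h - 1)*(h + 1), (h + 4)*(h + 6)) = 1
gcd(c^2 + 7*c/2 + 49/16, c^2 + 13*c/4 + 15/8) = 1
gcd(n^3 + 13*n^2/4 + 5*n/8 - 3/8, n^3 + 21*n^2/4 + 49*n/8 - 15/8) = n^2 + 11*n/4 - 3/4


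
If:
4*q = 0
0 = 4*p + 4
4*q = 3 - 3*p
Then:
No Solution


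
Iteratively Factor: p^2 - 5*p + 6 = (p - 2)*(p - 3)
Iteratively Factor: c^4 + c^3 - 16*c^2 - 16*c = (c + 4)*(c^3 - 3*c^2 - 4*c) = (c + 1)*(c + 4)*(c^2 - 4*c) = (c - 4)*(c + 1)*(c + 4)*(c)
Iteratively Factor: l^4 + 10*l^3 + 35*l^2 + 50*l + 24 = (l + 3)*(l^3 + 7*l^2 + 14*l + 8) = (l + 3)*(l + 4)*(l^2 + 3*l + 2) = (l + 2)*(l + 3)*(l + 4)*(l + 1)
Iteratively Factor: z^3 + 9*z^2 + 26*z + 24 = (z + 2)*(z^2 + 7*z + 12) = (z + 2)*(z + 3)*(z + 4)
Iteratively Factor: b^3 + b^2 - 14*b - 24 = (b + 2)*(b^2 - b - 12) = (b - 4)*(b + 2)*(b + 3)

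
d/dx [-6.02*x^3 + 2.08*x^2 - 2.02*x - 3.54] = -18.06*x^2 + 4.16*x - 2.02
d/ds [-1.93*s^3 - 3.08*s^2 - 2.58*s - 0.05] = -5.79*s^2 - 6.16*s - 2.58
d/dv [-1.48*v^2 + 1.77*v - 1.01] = 1.77 - 2.96*v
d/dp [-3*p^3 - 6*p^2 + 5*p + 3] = -9*p^2 - 12*p + 5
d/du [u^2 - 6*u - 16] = 2*u - 6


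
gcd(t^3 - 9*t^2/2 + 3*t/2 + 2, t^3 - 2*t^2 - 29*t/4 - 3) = t^2 - 7*t/2 - 2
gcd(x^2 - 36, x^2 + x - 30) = x + 6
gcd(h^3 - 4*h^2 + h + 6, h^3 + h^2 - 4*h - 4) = h^2 - h - 2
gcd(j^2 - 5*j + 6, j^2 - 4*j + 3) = j - 3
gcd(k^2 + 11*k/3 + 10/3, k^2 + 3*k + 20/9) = k + 5/3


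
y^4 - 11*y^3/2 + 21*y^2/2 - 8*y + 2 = (y - 2)^2*(y - 1)*(y - 1/2)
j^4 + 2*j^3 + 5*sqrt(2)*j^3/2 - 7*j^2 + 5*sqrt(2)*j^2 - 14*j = j*(j + 2)*(j - sqrt(2))*(j + 7*sqrt(2)/2)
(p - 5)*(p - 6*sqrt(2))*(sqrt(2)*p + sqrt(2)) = sqrt(2)*p^3 - 12*p^2 - 4*sqrt(2)*p^2 - 5*sqrt(2)*p + 48*p + 60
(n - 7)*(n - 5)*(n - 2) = n^3 - 14*n^2 + 59*n - 70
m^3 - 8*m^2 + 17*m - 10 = (m - 5)*(m - 2)*(m - 1)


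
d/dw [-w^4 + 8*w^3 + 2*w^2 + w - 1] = -4*w^3 + 24*w^2 + 4*w + 1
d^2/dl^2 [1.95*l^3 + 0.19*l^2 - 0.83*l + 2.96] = 11.7*l + 0.38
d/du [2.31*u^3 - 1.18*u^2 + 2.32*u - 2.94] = 6.93*u^2 - 2.36*u + 2.32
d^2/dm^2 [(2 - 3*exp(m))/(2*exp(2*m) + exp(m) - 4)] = (-12*exp(4*m) + 38*exp(3*m) - 132*exp(2*m) + 54*exp(m) - 40)*exp(m)/(8*exp(6*m) + 12*exp(5*m) - 42*exp(4*m) - 47*exp(3*m) + 84*exp(2*m) + 48*exp(m) - 64)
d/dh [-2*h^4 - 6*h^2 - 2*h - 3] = -8*h^3 - 12*h - 2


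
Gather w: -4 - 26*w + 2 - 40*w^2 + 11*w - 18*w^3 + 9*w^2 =-18*w^3 - 31*w^2 - 15*w - 2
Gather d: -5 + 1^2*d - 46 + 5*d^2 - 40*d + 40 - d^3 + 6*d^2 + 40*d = -d^3 + 11*d^2 + d - 11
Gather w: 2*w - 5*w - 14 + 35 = 21 - 3*w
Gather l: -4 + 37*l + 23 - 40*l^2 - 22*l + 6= -40*l^2 + 15*l + 25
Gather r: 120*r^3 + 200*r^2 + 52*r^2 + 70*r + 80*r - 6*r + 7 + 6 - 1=120*r^3 + 252*r^2 + 144*r + 12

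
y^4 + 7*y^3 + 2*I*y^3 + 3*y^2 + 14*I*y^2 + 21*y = y*(y + 7)*(y - I)*(y + 3*I)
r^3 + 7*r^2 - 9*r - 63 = (r - 3)*(r + 3)*(r + 7)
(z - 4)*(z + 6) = z^2 + 2*z - 24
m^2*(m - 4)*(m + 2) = m^4 - 2*m^3 - 8*m^2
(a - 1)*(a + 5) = a^2 + 4*a - 5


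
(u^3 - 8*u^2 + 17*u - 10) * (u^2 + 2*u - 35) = u^5 - 6*u^4 - 34*u^3 + 304*u^2 - 615*u + 350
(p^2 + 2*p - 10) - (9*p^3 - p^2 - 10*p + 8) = -9*p^3 + 2*p^2 + 12*p - 18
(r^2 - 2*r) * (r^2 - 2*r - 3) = r^4 - 4*r^3 + r^2 + 6*r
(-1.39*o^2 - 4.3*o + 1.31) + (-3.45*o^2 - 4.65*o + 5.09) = -4.84*o^2 - 8.95*o + 6.4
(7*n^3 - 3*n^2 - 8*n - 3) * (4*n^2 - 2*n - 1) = 28*n^5 - 26*n^4 - 33*n^3 + 7*n^2 + 14*n + 3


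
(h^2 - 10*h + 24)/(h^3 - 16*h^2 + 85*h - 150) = (h - 4)/(h^2 - 10*h + 25)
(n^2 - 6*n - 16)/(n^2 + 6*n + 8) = (n - 8)/(n + 4)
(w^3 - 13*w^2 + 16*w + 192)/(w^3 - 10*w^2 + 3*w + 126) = (w^2 - 16*w + 64)/(w^2 - 13*w + 42)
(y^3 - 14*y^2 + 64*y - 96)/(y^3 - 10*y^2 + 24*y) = (y - 4)/y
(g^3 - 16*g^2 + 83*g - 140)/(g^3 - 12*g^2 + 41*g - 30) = (g^2 - 11*g + 28)/(g^2 - 7*g + 6)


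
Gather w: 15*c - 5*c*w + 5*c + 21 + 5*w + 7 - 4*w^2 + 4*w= 20*c - 4*w^2 + w*(9 - 5*c) + 28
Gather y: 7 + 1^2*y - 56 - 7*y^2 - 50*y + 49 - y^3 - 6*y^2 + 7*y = -y^3 - 13*y^2 - 42*y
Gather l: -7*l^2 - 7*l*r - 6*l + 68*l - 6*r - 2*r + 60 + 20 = -7*l^2 + l*(62 - 7*r) - 8*r + 80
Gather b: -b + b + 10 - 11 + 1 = 0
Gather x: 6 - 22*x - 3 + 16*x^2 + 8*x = 16*x^2 - 14*x + 3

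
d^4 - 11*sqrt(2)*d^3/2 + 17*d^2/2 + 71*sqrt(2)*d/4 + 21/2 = (d - 7*sqrt(2)/2)*(d - 3*sqrt(2))*(sqrt(2)*d/2 + 1/2)*(sqrt(2)*d + 1)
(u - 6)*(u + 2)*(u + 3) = u^3 - u^2 - 24*u - 36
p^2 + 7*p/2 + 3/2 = (p + 1/2)*(p + 3)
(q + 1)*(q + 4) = q^2 + 5*q + 4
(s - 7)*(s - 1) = s^2 - 8*s + 7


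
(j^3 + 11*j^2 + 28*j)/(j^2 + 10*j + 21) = j*(j + 4)/(j + 3)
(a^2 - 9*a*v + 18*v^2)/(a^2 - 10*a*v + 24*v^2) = (-a + 3*v)/(-a + 4*v)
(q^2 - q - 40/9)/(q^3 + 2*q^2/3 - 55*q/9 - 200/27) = 3/(3*q + 5)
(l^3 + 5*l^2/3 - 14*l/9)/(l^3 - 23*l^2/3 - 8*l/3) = (-9*l^2 - 15*l + 14)/(3*(-3*l^2 + 23*l + 8))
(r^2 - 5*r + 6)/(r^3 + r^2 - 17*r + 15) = (r - 2)/(r^2 + 4*r - 5)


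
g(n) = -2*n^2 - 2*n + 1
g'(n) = -4*n - 2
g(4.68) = -52.16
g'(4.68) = -20.72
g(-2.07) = -3.43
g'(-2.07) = 6.28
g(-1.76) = -1.68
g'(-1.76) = 5.04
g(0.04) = 0.92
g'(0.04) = -2.16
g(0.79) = -1.83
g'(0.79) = -5.16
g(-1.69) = -1.33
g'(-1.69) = 4.76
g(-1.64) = -1.10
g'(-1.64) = 4.56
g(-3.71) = -19.11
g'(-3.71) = 12.84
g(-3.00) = -11.00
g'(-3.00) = 10.00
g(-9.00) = -143.00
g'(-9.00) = 34.00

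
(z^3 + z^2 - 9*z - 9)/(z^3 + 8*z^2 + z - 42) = (z^2 - 2*z - 3)/(z^2 + 5*z - 14)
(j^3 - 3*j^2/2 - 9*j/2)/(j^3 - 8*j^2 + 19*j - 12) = j*(2*j + 3)/(2*(j^2 - 5*j + 4))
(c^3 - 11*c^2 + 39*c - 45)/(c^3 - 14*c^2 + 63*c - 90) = (c - 3)/(c - 6)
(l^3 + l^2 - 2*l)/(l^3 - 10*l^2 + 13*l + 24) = l*(l^2 + l - 2)/(l^3 - 10*l^2 + 13*l + 24)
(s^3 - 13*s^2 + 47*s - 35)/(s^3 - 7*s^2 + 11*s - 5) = (s - 7)/(s - 1)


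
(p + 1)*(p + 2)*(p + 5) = p^3 + 8*p^2 + 17*p + 10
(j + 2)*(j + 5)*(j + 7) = j^3 + 14*j^2 + 59*j + 70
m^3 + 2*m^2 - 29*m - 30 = (m - 5)*(m + 1)*(m + 6)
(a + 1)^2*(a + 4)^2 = a^4 + 10*a^3 + 33*a^2 + 40*a + 16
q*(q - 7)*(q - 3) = q^3 - 10*q^2 + 21*q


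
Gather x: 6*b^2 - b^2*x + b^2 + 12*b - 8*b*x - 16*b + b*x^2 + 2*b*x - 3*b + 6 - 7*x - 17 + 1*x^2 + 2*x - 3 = 7*b^2 - 7*b + x^2*(b + 1) + x*(-b^2 - 6*b - 5) - 14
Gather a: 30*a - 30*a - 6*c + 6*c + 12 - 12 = 0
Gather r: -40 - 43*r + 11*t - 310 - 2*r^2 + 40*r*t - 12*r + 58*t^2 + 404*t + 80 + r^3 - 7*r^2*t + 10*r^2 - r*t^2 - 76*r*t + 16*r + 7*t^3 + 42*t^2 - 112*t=r^3 + r^2*(8 - 7*t) + r*(-t^2 - 36*t - 39) + 7*t^3 + 100*t^2 + 303*t - 270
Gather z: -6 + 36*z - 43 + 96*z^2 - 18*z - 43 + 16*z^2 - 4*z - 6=112*z^2 + 14*z - 98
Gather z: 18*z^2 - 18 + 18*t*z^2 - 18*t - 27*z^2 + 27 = -18*t + z^2*(18*t - 9) + 9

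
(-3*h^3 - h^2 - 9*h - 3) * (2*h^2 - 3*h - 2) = -6*h^5 + 7*h^4 - 9*h^3 + 23*h^2 + 27*h + 6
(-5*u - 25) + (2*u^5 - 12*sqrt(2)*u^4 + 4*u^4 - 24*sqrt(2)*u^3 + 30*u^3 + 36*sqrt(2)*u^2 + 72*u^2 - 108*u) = 2*u^5 - 12*sqrt(2)*u^4 + 4*u^4 - 24*sqrt(2)*u^3 + 30*u^3 + 36*sqrt(2)*u^2 + 72*u^2 - 113*u - 25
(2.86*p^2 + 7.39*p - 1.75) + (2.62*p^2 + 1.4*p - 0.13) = 5.48*p^2 + 8.79*p - 1.88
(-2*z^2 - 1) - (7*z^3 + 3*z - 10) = -7*z^3 - 2*z^2 - 3*z + 9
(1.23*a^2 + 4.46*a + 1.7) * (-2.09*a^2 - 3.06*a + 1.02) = -2.5707*a^4 - 13.0852*a^3 - 15.946*a^2 - 0.6528*a + 1.734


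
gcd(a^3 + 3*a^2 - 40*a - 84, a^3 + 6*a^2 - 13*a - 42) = a^2 + 9*a + 14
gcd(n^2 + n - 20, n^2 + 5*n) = n + 5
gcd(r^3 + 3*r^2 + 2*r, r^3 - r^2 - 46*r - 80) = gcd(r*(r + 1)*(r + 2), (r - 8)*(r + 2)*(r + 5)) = r + 2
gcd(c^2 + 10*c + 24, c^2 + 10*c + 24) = c^2 + 10*c + 24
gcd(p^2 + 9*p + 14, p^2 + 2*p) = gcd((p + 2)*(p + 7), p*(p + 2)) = p + 2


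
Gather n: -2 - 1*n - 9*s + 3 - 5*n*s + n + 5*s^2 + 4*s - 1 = -5*n*s + 5*s^2 - 5*s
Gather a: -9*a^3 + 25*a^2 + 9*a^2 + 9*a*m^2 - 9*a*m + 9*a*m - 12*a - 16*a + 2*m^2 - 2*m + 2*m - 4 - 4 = -9*a^3 + 34*a^2 + a*(9*m^2 - 28) + 2*m^2 - 8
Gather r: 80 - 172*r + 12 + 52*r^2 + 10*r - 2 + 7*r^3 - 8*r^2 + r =7*r^3 + 44*r^2 - 161*r + 90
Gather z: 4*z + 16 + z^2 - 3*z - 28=z^2 + z - 12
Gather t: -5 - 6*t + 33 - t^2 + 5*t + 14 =-t^2 - t + 42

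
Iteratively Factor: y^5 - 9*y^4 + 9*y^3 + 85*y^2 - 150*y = (y - 5)*(y^4 - 4*y^3 - 11*y^2 + 30*y) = (y - 5)*(y + 3)*(y^3 - 7*y^2 + 10*y) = y*(y - 5)*(y + 3)*(y^2 - 7*y + 10) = y*(y - 5)*(y - 2)*(y + 3)*(y - 5)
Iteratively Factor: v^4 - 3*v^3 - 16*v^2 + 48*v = (v + 4)*(v^3 - 7*v^2 + 12*v) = (v - 4)*(v + 4)*(v^2 - 3*v) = v*(v - 4)*(v + 4)*(v - 3)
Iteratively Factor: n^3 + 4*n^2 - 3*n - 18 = (n + 3)*(n^2 + n - 6) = (n + 3)^2*(n - 2)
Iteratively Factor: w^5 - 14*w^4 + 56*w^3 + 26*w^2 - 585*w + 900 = (w - 4)*(w^4 - 10*w^3 + 16*w^2 + 90*w - 225) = (w - 5)*(w - 4)*(w^3 - 5*w^2 - 9*w + 45) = (w - 5)*(w - 4)*(w + 3)*(w^2 - 8*w + 15) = (w - 5)^2*(w - 4)*(w + 3)*(w - 3)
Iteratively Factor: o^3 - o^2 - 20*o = (o)*(o^2 - o - 20) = o*(o + 4)*(o - 5)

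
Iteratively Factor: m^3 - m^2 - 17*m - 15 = (m + 1)*(m^2 - 2*m - 15) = (m - 5)*(m + 1)*(m + 3)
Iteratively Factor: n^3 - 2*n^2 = (n - 2)*(n^2) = n*(n - 2)*(n)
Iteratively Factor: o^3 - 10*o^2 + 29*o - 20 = (o - 4)*(o^2 - 6*o + 5) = (o - 4)*(o - 1)*(o - 5)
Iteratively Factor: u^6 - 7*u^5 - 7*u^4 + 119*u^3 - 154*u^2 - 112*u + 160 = (u - 2)*(u^5 - 5*u^4 - 17*u^3 + 85*u^2 + 16*u - 80) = (u - 2)*(u + 4)*(u^4 - 9*u^3 + 19*u^2 + 9*u - 20) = (u - 2)*(u + 1)*(u + 4)*(u^3 - 10*u^2 + 29*u - 20) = (u - 5)*(u - 2)*(u + 1)*(u + 4)*(u^2 - 5*u + 4) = (u - 5)*(u - 4)*(u - 2)*(u + 1)*(u + 4)*(u - 1)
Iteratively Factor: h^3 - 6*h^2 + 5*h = (h - 5)*(h^2 - h) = h*(h - 5)*(h - 1)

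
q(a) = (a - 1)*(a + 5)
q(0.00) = -5.00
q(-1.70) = -8.91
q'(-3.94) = -3.88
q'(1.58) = 7.16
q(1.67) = 4.47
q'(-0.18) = 3.64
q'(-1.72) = 0.56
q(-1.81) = -8.96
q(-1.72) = -8.92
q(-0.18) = -5.69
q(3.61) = 22.47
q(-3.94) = -5.24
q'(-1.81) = 0.38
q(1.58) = 3.82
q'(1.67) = 7.34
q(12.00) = 187.00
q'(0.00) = 4.00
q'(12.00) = 28.00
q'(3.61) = 11.22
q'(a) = 2*a + 4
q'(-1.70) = 0.60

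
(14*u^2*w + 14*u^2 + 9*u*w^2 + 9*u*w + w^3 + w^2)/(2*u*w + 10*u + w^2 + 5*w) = (7*u*w + 7*u + w^2 + w)/(w + 5)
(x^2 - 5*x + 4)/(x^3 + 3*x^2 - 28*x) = (x - 1)/(x*(x + 7))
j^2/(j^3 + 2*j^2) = 1/(j + 2)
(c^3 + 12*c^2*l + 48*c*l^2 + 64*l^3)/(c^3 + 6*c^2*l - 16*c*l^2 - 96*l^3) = (c^2 + 8*c*l + 16*l^2)/(c^2 + 2*c*l - 24*l^2)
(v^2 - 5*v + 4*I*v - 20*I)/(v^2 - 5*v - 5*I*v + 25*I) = (v + 4*I)/(v - 5*I)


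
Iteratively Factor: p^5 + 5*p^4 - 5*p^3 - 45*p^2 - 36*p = (p + 1)*(p^4 + 4*p^3 - 9*p^2 - 36*p) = (p - 3)*(p + 1)*(p^3 + 7*p^2 + 12*p) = p*(p - 3)*(p + 1)*(p^2 + 7*p + 12) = p*(p - 3)*(p + 1)*(p + 4)*(p + 3)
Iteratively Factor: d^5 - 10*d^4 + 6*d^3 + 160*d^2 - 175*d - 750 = (d - 5)*(d^4 - 5*d^3 - 19*d^2 + 65*d + 150) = (d - 5)*(d + 3)*(d^3 - 8*d^2 + 5*d + 50) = (d - 5)^2*(d + 3)*(d^2 - 3*d - 10) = (d - 5)^3*(d + 3)*(d + 2)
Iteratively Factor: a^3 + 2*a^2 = (a)*(a^2 + 2*a) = a^2*(a + 2)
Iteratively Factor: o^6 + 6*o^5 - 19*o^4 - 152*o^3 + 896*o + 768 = (o - 3)*(o^5 + 9*o^4 + 8*o^3 - 128*o^2 - 384*o - 256) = (o - 3)*(o + 4)*(o^4 + 5*o^3 - 12*o^2 - 80*o - 64) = (o - 3)*(o + 4)^2*(o^3 + o^2 - 16*o - 16) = (o - 4)*(o - 3)*(o + 4)^2*(o^2 + 5*o + 4) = (o - 4)*(o - 3)*(o + 4)^3*(o + 1)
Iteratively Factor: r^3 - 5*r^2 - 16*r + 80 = (r - 4)*(r^2 - r - 20) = (r - 4)*(r + 4)*(r - 5)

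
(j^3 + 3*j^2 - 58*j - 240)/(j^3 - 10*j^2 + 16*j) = (j^2 + 11*j + 30)/(j*(j - 2))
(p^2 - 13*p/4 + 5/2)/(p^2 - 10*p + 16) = (p - 5/4)/(p - 8)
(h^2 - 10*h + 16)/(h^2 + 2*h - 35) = (h^2 - 10*h + 16)/(h^2 + 2*h - 35)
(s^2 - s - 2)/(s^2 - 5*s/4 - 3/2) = 4*(s + 1)/(4*s + 3)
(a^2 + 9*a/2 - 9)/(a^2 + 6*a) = (a - 3/2)/a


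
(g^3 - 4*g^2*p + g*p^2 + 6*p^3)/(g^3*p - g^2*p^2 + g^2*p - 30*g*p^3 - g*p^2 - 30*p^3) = (-g^3 + 4*g^2*p - g*p^2 - 6*p^3)/(p*(-g^3 + g^2*p - g^2 + 30*g*p^2 + g*p + 30*p^2))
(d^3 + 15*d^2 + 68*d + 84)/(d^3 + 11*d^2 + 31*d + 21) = (d^2 + 8*d + 12)/(d^2 + 4*d + 3)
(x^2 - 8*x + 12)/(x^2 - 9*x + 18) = (x - 2)/(x - 3)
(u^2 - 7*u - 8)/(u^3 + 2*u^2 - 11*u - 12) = (u - 8)/(u^2 + u - 12)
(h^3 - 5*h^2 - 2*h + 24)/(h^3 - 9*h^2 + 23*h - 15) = (h^2 - 2*h - 8)/(h^2 - 6*h + 5)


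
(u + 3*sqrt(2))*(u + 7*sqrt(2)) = u^2 + 10*sqrt(2)*u + 42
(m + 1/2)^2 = m^2 + m + 1/4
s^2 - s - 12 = (s - 4)*(s + 3)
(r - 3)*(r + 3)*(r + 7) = r^3 + 7*r^2 - 9*r - 63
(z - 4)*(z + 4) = z^2 - 16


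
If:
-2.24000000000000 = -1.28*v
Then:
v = 1.75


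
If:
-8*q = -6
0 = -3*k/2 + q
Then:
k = 1/2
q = 3/4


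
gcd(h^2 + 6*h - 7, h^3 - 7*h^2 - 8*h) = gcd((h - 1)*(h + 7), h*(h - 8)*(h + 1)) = 1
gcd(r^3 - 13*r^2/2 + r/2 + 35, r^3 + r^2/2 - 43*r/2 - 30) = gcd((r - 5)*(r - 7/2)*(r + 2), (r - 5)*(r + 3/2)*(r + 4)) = r - 5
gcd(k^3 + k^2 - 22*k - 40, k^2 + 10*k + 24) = k + 4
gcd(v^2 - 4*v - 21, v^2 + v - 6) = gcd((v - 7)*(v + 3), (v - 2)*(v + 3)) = v + 3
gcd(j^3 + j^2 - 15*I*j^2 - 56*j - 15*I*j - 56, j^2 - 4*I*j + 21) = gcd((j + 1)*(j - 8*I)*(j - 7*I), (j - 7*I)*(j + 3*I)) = j - 7*I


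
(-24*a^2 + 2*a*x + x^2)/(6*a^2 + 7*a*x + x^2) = (-4*a + x)/(a + x)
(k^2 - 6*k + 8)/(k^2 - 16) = (k - 2)/(k + 4)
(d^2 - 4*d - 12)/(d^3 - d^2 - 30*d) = (d + 2)/(d*(d + 5))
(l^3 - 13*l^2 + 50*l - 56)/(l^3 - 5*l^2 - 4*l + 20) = (l^2 - 11*l + 28)/(l^2 - 3*l - 10)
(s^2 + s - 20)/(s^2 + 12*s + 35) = (s - 4)/(s + 7)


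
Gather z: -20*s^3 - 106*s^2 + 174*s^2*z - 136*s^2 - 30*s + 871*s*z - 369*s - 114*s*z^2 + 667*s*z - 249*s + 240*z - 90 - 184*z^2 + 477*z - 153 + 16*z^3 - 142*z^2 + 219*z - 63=-20*s^3 - 242*s^2 - 648*s + 16*z^3 + z^2*(-114*s - 326) + z*(174*s^2 + 1538*s + 936) - 306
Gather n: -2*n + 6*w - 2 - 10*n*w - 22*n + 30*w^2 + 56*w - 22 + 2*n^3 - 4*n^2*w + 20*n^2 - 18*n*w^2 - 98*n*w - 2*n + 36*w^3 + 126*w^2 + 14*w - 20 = 2*n^3 + n^2*(20 - 4*w) + n*(-18*w^2 - 108*w - 26) + 36*w^3 + 156*w^2 + 76*w - 44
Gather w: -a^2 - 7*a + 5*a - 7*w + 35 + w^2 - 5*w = -a^2 - 2*a + w^2 - 12*w + 35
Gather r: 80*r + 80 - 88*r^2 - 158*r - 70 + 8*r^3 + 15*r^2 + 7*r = 8*r^3 - 73*r^2 - 71*r + 10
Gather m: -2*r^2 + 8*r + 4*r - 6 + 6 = -2*r^2 + 12*r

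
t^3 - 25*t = t*(t - 5)*(t + 5)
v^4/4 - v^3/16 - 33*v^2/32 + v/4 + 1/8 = (v/4 + 1/2)*(v - 2)*(v - 1/2)*(v + 1/4)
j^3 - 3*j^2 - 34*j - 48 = (j - 8)*(j + 2)*(j + 3)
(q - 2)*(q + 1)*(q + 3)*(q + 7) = q^4 + 9*q^3 + 9*q^2 - 41*q - 42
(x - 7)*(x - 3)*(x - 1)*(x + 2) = x^4 - 9*x^3 + 9*x^2 + 41*x - 42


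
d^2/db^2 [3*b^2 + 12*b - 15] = 6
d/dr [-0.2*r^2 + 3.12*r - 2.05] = 3.12 - 0.4*r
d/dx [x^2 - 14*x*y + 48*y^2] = 2*x - 14*y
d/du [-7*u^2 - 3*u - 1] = -14*u - 3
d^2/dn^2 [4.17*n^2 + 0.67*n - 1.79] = 8.34000000000000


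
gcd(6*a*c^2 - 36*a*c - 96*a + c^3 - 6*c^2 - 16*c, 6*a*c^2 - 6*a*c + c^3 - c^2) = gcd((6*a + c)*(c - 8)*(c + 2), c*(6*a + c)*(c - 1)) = 6*a + c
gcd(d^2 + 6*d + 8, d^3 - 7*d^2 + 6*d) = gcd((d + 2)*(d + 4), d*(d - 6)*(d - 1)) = 1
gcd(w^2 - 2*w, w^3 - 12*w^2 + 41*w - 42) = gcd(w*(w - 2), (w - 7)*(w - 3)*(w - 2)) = w - 2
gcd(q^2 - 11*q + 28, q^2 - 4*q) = q - 4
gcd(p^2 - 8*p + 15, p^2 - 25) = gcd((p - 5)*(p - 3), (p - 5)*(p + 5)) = p - 5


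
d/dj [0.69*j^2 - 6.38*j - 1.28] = 1.38*j - 6.38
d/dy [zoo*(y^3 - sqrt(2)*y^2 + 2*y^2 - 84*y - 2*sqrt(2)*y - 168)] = nan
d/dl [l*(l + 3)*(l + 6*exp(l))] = 6*l^2*exp(l) + 3*l^2 + 30*l*exp(l) + 6*l + 18*exp(l)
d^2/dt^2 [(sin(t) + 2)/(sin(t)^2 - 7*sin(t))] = (-sin(t)^2 - 15*sin(t) + 44 - 86/sin(t) - 84/sin(t)^2 + 196/sin(t)^3)/(sin(t) - 7)^3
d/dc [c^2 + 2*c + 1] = 2*c + 2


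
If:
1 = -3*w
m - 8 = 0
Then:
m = 8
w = -1/3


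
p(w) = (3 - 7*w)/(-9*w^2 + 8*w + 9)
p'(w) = (3 - 7*w)*(18*w - 8)/(-9*w^2 + 8*w + 9)^2 - 7/(-9*w^2 + 8*w + 9)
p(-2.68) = -0.28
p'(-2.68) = -0.12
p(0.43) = -0.00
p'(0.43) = -0.65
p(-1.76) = -0.46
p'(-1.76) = -0.35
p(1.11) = -0.70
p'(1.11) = -2.27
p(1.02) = -0.53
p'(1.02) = -1.60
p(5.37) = 0.17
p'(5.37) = -0.04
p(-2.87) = -0.26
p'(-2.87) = -0.10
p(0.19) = 0.16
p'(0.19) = -0.76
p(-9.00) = -0.08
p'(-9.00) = -0.00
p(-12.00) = -0.06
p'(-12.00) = -0.00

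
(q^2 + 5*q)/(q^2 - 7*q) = (q + 5)/(q - 7)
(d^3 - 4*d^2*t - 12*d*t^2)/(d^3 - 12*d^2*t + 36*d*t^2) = (-d - 2*t)/(-d + 6*t)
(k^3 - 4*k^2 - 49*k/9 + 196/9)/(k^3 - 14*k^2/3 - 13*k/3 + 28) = (k - 7/3)/(k - 3)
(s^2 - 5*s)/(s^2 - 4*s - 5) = s/(s + 1)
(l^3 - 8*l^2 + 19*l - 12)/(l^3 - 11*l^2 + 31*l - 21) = (l - 4)/(l - 7)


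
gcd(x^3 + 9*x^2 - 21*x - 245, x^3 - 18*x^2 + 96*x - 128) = 1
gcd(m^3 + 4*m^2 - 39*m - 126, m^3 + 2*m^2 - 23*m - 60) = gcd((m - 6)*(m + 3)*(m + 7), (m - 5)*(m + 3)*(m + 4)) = m + 3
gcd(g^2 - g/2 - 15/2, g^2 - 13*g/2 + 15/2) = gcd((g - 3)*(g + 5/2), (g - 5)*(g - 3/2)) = 1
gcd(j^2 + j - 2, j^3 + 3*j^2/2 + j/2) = 1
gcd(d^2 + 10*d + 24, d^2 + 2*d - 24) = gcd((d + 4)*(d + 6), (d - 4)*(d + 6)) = d + 6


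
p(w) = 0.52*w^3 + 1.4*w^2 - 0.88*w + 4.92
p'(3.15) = 23.42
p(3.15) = 32.29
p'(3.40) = 26.67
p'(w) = 1.56*w^2 + 2.8*w - 0.88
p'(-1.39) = -1.76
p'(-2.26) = 0.76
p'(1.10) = 4.09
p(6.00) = 162.36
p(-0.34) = 5.36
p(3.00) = 28.92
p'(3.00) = 21.56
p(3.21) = 33.72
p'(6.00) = 72.08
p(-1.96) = 8.11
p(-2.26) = 8.06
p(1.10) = 6.34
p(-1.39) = 7.45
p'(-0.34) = -1.65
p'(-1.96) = -0.38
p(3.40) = 38.55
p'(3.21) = 24.18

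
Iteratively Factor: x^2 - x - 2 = (x - 2)*(x + 1)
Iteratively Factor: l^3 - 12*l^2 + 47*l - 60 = (l - 3)*(l^2 - 9*l + 20) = (l - 5)*(l - 3)*(l - 4)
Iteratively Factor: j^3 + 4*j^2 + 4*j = (j + 2)*(j^2 + 2*j) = (j + 2)^2*(j)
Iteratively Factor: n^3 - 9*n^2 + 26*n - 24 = (n - 3)*(n^2 - 6*n + 8) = (n - 4)*(n - 3)*(n - 2)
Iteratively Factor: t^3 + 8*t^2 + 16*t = (t + 4)*(t^2 + 4*t) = t*(t + 4)*(t + 4)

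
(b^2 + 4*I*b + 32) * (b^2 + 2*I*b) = b^4 + 6*I*b^3 + 24*b^2 + 64*I*b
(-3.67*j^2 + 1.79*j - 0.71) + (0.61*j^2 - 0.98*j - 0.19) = -3.06*j^2 + 0.81*j - 0.9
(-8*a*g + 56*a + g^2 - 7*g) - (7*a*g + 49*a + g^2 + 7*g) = -15*a*g + 7*a - 14*g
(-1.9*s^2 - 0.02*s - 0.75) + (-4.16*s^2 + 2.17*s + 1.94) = -6.06*s^2 + 2.15*s + 1.19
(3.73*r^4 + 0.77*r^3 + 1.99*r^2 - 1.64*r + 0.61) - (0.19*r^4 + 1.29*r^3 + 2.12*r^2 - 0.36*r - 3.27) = 3.54*r^4 - 0.52*r^3 - 0.13*r^2 - 1.28*r + 3.88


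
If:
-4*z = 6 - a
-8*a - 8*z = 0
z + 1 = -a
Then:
No Solution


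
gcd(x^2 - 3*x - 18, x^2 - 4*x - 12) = x - 6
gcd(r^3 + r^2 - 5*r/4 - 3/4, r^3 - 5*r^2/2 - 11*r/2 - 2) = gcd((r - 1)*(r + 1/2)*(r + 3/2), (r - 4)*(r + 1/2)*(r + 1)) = r + 1/2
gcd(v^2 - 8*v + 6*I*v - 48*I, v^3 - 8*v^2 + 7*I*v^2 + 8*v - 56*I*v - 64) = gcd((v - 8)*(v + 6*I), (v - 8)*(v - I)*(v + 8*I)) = v - 8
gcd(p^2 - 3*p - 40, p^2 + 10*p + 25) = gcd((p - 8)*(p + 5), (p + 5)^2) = p + 5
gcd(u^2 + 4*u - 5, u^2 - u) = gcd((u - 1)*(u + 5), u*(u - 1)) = u - 1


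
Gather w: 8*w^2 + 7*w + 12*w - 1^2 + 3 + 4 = 8*w^2 + 19*w + 6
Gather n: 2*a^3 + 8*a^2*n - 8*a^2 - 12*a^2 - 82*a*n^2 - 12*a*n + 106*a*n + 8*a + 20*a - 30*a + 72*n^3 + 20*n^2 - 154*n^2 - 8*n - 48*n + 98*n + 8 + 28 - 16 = 2*a^3 - 20*a^2 - 2*a + 72*n^3 + n^2*(-82*a - 134) + n*(8*a^2 + 94*a + 42) + 20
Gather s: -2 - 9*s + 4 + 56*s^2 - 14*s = 56*s^2 - 23*s + 2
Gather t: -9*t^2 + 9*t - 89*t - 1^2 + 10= -9*t^2 - 80*t + 9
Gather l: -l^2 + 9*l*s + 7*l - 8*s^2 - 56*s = -l^2 + l*(9*s + 7) - 8*s^2 - 56*s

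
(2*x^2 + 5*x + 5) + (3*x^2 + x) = 5*x^2 + 6*x + 5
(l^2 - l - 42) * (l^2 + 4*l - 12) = l^4 + 3*l^3 - 58*l^2 - 156*l + 504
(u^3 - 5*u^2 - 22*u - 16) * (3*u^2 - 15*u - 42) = 3*u^5 - 30*u^4 - 33*u^3 + 492*u^2 + 1164*u + 672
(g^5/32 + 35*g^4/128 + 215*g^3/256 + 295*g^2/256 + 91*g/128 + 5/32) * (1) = g^5/32 + 35*g^4/128 + 215*g^3/256 + 295*g^2/256 + 91*g/128 + 5/32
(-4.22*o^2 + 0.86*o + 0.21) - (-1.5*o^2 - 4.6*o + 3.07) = -2.72*o^2 + 5.46*o - 2.86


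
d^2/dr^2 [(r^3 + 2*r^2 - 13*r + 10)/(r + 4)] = 2*(r^3 + 12*r^2 + 48*r + 94)/(r^3 + 12*r^2 + 48*r + 64)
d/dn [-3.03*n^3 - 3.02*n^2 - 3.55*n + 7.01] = -9.09*n^2 - 6.04*n - 3.55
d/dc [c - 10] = 1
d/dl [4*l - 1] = 4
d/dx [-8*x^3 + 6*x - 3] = 6 - 24*x^2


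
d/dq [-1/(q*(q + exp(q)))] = (q*(exp(q) + 1) + q + exp(q))/(q^2*(q + exp(q))^2)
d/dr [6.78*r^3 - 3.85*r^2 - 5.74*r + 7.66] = 20.34*r^2 - 7.7*r - 5.74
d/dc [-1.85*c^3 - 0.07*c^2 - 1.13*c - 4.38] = -5.55*c^2 - 0.14*c - 1.13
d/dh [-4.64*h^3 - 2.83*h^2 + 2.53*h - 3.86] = -13.92*h^2 - 5.66*h + 2.53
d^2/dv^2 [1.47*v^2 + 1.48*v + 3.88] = 2.94000000000000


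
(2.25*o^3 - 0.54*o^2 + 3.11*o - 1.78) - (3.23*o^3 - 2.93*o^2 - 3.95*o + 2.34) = -0.98*o^3 + 2.39*o^2 + 7.06*o - 4.12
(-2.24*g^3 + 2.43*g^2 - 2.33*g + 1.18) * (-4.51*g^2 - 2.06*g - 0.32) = 10.1024*g^5 - 6.3449*g^4 + 6.2193*g^3 - 1.2996*g^2 - 1.6852*g - 0.3776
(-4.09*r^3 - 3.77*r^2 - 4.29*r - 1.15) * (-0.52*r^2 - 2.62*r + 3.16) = 2.1268*r^5 + 12.6762*r^4 - 0.8162*r^3 - 0.0753999999999984*r^2 - 10.5434*r - 3.634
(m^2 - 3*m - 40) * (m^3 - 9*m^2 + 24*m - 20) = m^5 - 12*m^4 + 11*m^3 + 268*m^2 - 900*m + 800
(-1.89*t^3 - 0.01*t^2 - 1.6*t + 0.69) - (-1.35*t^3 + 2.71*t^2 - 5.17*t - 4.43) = -0.54*t^3 - 2.72*t^2 + 3.57*t + 5.12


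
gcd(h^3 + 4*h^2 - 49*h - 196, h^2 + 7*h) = h + 7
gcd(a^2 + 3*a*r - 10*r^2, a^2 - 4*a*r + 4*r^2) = -a + 2*r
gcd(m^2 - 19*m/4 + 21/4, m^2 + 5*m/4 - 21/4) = m - 7/4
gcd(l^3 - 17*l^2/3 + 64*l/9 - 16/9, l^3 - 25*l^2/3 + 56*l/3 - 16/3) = l^2 - 13*l/3 + 4/3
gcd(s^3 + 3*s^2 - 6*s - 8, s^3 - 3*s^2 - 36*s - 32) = s^2 + 5*s + 4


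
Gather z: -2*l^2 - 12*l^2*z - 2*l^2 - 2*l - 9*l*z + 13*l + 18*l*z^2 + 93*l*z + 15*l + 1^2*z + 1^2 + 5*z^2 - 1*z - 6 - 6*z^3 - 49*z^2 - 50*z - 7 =-4*l^2 + 26*l - 6*z^3 + z^2*(18*l - 44) + z*(-12*l^2 + 84*l - 50) - 12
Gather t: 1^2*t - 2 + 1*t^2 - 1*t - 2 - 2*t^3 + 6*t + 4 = -2*t^3 + t^2 + 6*t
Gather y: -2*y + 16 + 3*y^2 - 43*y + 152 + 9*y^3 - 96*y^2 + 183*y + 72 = 9*y^3 - 93*y^2 + 138*y + 240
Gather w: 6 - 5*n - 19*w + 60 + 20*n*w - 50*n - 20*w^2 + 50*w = -55*n - 20*w^2 + w*(20*n + 31) + 66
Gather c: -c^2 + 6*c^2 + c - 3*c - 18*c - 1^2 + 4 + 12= 5*c^2 - 20*c + 15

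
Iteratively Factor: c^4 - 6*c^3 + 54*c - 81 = (c + 3)*(c^3 - 9*c^2 + 27*c - 27) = (c - 3)*(c + 3)*(c^2 - 6*c + 9) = (c - 3)^2*(c + 3)*(c - 3)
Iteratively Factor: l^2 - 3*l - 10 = (l - 5)*(l + 2)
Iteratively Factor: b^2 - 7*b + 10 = (b - 2)*(b - 5)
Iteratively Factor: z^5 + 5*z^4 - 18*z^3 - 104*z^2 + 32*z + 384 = (z + 4)*(z^4 + z^3 - 22*z^2 - 16*z + 96) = (z + 3)*(z + 4)*(z^3 - 2*z^2 - 16*z + 32) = (z - 4)*(z + 3)*(z + 4)*(z^2 + 2*z - 8) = (z - 4)*(z - 2)*(z + 3)*(z + 4)*(z + 4)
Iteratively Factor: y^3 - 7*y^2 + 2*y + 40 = (y - 5)*(y^2 - 2*y - 8) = (y - 5)*(y + 2)*(y - 4)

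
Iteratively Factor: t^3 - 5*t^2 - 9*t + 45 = (t + 3)*(t^2 - 8*t + 15) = (t - 3)*(t + 3)*(t - 5)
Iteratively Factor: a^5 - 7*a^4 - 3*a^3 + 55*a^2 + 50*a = (a + 2)*(a^4 - 9*a^3 + 15*a^2 + 25*a) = (a + 1)*(a + 2)*(a^3 - 10*a^2 + 25*a) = a*(a + 1)*(a + 2)*(a^2 - 10*a + 25) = a*(a - 5)*(a + 1)*(a + 2)*(a - 5)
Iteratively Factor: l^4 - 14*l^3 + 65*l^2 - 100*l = (l)*(l^3 - 14*l^2 + 65*l - 100) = l*(l - 5)*(l^2 - 9*l + 20) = l*(l - 5)^2*(l - 4)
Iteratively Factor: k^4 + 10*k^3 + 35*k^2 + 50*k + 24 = (k + 3)*(k^3 + 7*k^2 + 14*k + 8) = (k + 2)*(k + 3)*(k^2 + 5*k + 4) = (k + 2)*(k + 3)*(k + 4)*(k + 1)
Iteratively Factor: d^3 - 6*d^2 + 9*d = (d - 3)*(d^2 - 3*d) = d*(d - 3)*(d - 3)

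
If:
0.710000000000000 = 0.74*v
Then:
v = 0.96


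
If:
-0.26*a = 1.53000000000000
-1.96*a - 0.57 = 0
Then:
No Solution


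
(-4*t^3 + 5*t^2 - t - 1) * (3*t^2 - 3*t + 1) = -12*t^5 + 27*t^4 - 22*t^3 + 5*t^2 + 2*t - 1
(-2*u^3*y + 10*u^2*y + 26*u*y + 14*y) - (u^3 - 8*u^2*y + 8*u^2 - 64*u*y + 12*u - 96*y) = -2*u^3*y - u^3 + 18*u^2*y - 8*u^2 + 90*u*y - 12*u + 110*y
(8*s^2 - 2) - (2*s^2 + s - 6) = 6*s^2 - s + 4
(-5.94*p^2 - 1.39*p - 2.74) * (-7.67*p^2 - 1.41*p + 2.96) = 45.5598*p^4 + 19.0367*p^3 + 5.3933*p^2 - 0.251*p - 8.1104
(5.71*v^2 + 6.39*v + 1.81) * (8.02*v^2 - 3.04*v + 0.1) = 45.7942*v^4 + 33.8894*v^3 - 4.3384*v^2 - 4.8634*v + 0.181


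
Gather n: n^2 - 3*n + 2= n^2 - 3*n + 2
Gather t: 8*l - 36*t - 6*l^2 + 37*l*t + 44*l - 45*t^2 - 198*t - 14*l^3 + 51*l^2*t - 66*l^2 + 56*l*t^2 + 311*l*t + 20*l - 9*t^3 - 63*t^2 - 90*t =-14*l^3 - 72*l^2 + 72*l - 9*t^3 + t^2*(56*l - 108) + t*(51*l^2 + 348*l - 324)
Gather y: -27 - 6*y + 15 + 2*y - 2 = -4*y - 14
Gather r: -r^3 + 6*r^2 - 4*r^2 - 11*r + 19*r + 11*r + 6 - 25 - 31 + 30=-r^3 + 2*r^2 + 19*r - 20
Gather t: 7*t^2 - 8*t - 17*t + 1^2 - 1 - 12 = 7*t^2 - 25*t - 12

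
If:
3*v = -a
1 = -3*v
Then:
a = 1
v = -1/3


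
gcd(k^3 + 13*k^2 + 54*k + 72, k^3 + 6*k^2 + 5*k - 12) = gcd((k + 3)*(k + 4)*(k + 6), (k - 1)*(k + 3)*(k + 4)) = k^2 + 7*k + 12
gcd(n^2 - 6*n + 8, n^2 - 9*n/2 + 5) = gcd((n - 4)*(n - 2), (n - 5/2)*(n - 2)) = n - 2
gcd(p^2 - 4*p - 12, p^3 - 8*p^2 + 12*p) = p - 6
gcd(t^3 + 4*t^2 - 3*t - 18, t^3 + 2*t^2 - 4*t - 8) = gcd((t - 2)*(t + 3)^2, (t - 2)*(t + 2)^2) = t - 2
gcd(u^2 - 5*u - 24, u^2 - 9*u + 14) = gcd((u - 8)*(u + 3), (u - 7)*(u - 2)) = 1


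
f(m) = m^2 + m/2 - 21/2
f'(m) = 2*m + 1/2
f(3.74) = 5.36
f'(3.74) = 7.98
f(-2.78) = -4.16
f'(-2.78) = -5.06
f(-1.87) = -7.94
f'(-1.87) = -3.24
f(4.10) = 8.36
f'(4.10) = 8.70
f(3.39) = 2.69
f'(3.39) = 7.28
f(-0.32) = -10.56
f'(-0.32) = -0.14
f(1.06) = -8.85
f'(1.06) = 2.62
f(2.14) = -4.85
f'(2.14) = 4.78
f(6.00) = 28.50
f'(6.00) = 12.50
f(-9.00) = 66.00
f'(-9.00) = -17.50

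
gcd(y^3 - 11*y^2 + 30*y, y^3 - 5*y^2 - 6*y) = y^2 - 6*y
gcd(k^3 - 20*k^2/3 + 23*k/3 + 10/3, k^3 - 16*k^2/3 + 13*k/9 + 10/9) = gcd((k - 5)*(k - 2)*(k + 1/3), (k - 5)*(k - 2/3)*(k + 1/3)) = k^2 - 14*k/3 - 5/3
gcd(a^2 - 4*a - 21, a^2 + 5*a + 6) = a + 3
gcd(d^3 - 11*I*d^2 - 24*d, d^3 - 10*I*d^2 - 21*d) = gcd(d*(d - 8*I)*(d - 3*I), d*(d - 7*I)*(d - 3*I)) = d^2 - 3*I*d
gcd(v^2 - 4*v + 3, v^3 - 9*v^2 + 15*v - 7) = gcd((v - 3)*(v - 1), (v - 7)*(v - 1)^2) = v - 1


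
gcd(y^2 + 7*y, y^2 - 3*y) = y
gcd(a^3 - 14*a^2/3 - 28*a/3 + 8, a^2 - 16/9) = 1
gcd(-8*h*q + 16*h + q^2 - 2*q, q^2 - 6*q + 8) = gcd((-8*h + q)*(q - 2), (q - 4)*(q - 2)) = q - 2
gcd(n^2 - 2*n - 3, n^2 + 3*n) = 1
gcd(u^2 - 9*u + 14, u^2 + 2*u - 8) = u - 2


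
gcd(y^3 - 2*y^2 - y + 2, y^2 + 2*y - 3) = y - 1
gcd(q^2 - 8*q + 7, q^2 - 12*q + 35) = q - 7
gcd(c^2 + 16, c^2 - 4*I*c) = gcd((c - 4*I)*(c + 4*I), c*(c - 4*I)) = c - 4*I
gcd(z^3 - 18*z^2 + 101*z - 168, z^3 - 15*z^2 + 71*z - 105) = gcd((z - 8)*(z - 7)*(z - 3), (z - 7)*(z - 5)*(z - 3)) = z^2 - 10*z + 21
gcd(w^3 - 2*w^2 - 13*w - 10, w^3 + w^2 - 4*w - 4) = w^2 + 3*w + 2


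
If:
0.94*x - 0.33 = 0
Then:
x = 0.35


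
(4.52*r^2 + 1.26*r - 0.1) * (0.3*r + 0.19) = 1.356*r^3 + 1.2368*r^2 + 0.2094*r - 0.019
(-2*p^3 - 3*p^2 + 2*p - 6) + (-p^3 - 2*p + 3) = -3*p^3 - 3*p^2 - 3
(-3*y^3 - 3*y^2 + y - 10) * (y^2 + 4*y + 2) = -3*y^5 - 15*y^4 - 17*y^3 - 12*y^2 - 38*y - 20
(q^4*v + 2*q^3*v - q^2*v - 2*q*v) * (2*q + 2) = 2*q^5*v + 6*q^4*v + 2*q^3*v - 6*q^2*v - 4*q*v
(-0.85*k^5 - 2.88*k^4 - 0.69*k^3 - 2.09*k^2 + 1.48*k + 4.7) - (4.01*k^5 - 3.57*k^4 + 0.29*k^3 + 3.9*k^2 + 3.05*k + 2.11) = -4.86*k^5 + 0.69*k^4 - 0.98*k^3 - 5.99*k^2 - 1.57*k + 2.59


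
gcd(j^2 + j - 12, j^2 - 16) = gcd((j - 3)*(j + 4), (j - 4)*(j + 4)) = j + 4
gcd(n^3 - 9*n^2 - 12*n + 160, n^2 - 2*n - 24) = n + 4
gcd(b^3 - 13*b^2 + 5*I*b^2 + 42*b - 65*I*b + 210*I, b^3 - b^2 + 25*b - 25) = b + 5*I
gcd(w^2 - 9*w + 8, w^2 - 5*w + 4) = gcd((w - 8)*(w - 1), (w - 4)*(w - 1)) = w - 1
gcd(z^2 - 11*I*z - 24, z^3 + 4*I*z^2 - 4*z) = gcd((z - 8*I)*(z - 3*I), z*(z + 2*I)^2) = 1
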